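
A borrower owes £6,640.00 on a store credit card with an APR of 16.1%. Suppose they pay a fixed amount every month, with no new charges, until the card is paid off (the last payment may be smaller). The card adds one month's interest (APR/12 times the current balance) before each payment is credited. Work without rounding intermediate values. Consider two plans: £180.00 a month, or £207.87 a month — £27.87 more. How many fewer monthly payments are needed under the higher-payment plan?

10 fewer payments

Monthly rate r = 16.1%/12 = 1.34167% = 0.0134167.
At £180.00/mo: n = ⌈−ln(1 − rB₀/P)/ln(1+r)⌉ = 52 payments (last £45.47); total interest = total paid − £6,640.00 = £2,585.47.
At £207.87/mo: 42 payments (last £205.68); total interest £2,088.35.
Payments saved = 52 − 42 = 10.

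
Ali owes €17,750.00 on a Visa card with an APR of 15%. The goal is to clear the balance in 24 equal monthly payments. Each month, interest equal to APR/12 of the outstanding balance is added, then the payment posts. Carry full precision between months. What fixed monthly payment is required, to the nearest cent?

€860.64

Monthly rate r = 15%/12 = 1.25% = 0.0125.
Level-payment amortization: P = B₀·r / (1 − (1+r)^(−n)) = 17750.00·0.0125 / (1 − 1.0125^(−24)).
Denominator 1 − (1+r)^(−24) = 0.257802931.
P = 221.875 / 0.257802931 ≈ 860.64.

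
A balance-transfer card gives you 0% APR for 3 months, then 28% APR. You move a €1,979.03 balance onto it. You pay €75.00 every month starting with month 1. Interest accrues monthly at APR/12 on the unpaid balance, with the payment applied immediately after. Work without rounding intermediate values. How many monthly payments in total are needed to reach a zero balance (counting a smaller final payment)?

Promo months 1–3 at r₀ = 0%/12 = 0; months 4+ at r₁ = 28%/12 = 0.0233333.
After month 3 (no interest yet): B = €1,979.03 − 3·€75.00 = €1,754.03.
Then at r₁ with €75.00/mo: n₂ = −ln(1 − r₁·B/P)/ln(1+r₁) ≈ 34.21 → 35 more payments.

38 months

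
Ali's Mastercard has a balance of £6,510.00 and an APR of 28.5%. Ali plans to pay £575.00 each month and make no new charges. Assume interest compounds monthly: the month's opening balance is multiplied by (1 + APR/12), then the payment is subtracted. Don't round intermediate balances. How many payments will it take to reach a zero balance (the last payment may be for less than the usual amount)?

Monthly rate r = 28.5%/12 = 2.375% = 0.02375.
Recurrence: B ← B·(1+r) − £575.00.
Month 1: interest £154.61; balance after payment £6,089.61.
Month 2: interest £144.63; balance after payment £5,659.24.
Closed form: n = −ln(1 − rB₀/P)/ln(1+r) = −ln(0.73111)/ln(1.02375) ≈ 13.343, so the balance reaches zero during payment 14.

14 months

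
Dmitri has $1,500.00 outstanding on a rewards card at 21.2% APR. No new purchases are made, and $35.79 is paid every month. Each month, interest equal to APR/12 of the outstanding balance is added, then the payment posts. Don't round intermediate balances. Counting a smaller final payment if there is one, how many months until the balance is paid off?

78 payments

Monthly rate r = 21.2%/12 = 1.76667% = 0.0176667.
Recurrence: B ← B·(1+r) − $35.79.
Month 1: interest $26.50; balance after payment $1,490.71.
Month 2: interest $26.34; balance after payment $1,481.26.
Closed form: n = −ln(1 − rB₀/P)/ln(1+r) = −ln(0.25957)/ln(1.01767) ≈ 77.016, so the balance reaches zero during payment 78.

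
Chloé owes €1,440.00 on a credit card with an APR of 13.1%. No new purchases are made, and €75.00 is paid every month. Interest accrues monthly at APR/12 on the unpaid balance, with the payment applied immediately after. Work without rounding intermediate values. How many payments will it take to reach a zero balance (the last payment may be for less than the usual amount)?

Monthly rate r = 13.1%/12 = 1.09167% = 0.0109167.
Recurrence: B ← B·(1+r) − €75.00.
Month 1: interest €15.72; balance after payment €1,380.72.
Month 2: interest €15.07; balance after payment €1,320.79.
Closed form: n = −ln(1 − rB₀/P)/ln(1+r) = −ln(0.7904)/ln(1.01092) ≈ 21.664, so the balance reaches zero during payment 22.

22 months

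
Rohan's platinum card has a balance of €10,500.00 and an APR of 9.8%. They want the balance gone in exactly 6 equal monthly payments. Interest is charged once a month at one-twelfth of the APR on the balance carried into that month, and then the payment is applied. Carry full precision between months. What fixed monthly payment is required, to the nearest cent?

Monthly rate r = 9.8%/12 = 0.816667% = 0.00816667.
Level-payment amortization: P = B₀·r / (1 − (1+r)^(−n)) = 10500.00·0.00816667 / (1 − 1.00817^(−6)).
Denominator 1 − (1+r)^(−6) = 0.0476293668.
P = 85.75 / 0.0476293668 ≈ 1800.36.

€1,800.36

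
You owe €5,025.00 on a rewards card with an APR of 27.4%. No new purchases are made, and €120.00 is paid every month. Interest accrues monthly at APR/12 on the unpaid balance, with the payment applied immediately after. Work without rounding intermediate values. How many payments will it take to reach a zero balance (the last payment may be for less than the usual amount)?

139 payments

Monthly rate r = 27.4%/12 = 2.28333% = 0.0228333.
Recurrence: B ← B·(1+r) − €120.00.
Month 1: interest €114.74; balance after payment €5,019.74.
Month 2: interest €114.62; balance after payment €5,014.35.
Closed form: n = −ln(1 − rB₀/P)/ln(1+r) = −ln(0.043854)/ln(1.02283) ≈ 138.501, so the balance reaches zero during payment 139.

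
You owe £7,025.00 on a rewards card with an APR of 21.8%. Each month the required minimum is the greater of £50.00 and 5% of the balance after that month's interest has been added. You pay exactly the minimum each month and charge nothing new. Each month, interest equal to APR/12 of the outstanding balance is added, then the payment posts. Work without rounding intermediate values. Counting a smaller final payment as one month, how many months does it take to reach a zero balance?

84 months

Monthly rate r = 21.8%/12 = 1.81667% = 0.0181667.
While 5% of the post-interest balance exceeds £50.00, each month B ← (B·(1+r))·(1 − 0.05), i.e. B shrinks by the factor (1+r)·0.95 = 0.96726.
This holds for months 1–60. Entering month 61 the balance is £953.22; 5% of the post-interest balance is now below £50.00, so the flat £50.00 minimum applies from here.
From month 61 a fixed £50.00 at rate r clears £953.22 in 24 more payments. Total: 60 + 24 = 84 months.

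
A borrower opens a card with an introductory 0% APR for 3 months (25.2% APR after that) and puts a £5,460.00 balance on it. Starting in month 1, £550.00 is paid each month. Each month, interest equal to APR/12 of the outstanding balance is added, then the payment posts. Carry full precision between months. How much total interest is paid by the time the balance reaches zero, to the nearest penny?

£351.81

Promo months 1–3 at r₀ = 0%/12 = 0; months 4+ at r₁ = 25.2%/12 = 0.021.
After month 3 (no interest yet): B = £5,460.00 − 3·£550.00 = £3,810.00.
Then at r₁ with £550.00/mo: n₂ = −ln(1 − r₁·B/P)/ln(1+r₁) ≈ 7.56 → 8 more payments.
Total paid = 10·£550.00 + £311.81 = £5,811.81; interest = £5,811.81 − £5,460.00 = £351.81.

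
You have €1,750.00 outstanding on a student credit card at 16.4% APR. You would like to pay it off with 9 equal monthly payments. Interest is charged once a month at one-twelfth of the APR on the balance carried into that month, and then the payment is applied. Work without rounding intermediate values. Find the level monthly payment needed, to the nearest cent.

Monthly rate r = 16.4%/12 = 1.36667% = 0.0136667.
Level-payment amortization: P = B₀·r / (1 − (1+r)^(−n)) = 1750.00·0.0136667 / (1 − 1.01367^(−9)).
Denominator 1 − (1+r)^(−9) = 0.11499951.
P = 23.9167 / 0.11499951 ≈ 207.97.

€207.97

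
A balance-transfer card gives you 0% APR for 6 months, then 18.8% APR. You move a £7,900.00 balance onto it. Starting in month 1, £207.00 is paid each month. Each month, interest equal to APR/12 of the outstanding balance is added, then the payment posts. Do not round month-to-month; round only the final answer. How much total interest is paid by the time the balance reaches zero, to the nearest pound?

£2,677

Promo months 1–6 at r₀ = 0%/12 = 0; months 7+ at r₁ = 18.8%/12 = 0.0156667.
After month 6 (no interest yet): B = £7,900.00 − 6·£207.00 = £6,658.00.
Then at r₁ with £207.00/mo: n₂ = −ln(1 − r₁·B/P)/ln(1+r₁) ≈ 45.09 → 46 more payments.
Total paid = 51·£207.00 + £19.53 = £10,576.53; interest = £10,576.53 − £7,900.00 = £2,676.53.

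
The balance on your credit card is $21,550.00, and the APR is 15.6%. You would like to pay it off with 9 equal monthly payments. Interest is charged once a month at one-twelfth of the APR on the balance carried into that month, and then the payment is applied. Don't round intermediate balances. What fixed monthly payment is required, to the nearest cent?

Monthly rate r = 15.6%/12 = 1.3% = 0.013.
Level-payment amortization: P = B₀·r / (1 − (1+r)^(−n)) = 21550.00·0.013 / (1 − 1.013^(−9)).
Denominator 1 − (1+r)^(−9) = 0.109743831.
P = 280.15 / 0.109743831 ≈ 2552.76.

$2,552.76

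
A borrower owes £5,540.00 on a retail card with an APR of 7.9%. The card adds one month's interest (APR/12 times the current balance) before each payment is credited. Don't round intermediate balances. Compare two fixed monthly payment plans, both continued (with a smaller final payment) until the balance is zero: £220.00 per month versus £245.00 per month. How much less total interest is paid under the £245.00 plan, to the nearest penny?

£58.94

Monthly rate r = 7.9%/12 = 0.658333% = 0.00658333.
At £220.00/mo: n = ⌈−ln(1 − rB₀/P)/ln(1+r)⌉ = 28 payments (last £137.33); total interest = total paid − £5,540.00 = £537.33.
At £245.00/mo: 25 payments (last £138.39); total interest £478.39.
Interest saved = £537.33 − £478.39 = £58.94.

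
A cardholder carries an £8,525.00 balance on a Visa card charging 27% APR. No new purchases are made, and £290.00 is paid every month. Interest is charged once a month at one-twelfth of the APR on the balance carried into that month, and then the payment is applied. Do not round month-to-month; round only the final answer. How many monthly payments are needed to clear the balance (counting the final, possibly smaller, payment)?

Monthly rate r = 27%/12 = 2.25% = 0.0225.
Recurrence: B ← B·(1+r) − £290.00.
Month 1: interest £191.81; balance after payment £8,426.81.
Month 2: interest £189.60; balance after payment £8,326.42.
Closed form: n = −ln(1 − rB₀/P)/ln(1+r) = −ln(0.33858)/ln(1.0225) ≈ 48.673, so the balance reaches zero during payment 49.

49 months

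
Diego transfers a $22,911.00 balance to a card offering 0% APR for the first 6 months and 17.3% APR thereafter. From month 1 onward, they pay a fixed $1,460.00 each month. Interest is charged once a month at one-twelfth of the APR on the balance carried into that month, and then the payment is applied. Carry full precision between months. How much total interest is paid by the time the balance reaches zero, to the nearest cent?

Promo months 1–6 at r₀ = 0%/12 = 0; months 7+ at r₁ = 17.3%/12 = 0.0144167.
After month 6 (no interest yet): B = $22,911.00 − 6·$1,460.00 = $14,151.00.
Then at r₁ with $1,460.00/mo: n₂ = −ln(1 − r₁·B/P)/ln(1+r₁) ≈ 10.52 → 11 more payments.
Total paid = 16·$1,460.00 + $754.88 = $24,114.88; interest = $24,114.88 − $22,911.00 = $1,203.88.

$1,203.88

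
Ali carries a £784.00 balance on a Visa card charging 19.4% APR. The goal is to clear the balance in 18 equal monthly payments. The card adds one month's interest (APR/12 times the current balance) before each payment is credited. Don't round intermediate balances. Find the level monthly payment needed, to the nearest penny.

Monthly rate r = 19.4%/12 = 1.61667% = 0.0161667.
Level-payment amortization: P = B₀·r / (1 − (1+r)^(−n)) = 784.00·0.0161667 / (1 − 1.01617^(−18)).
Denominator 1 − (1+r)^(−18) = 0.250742677.
P = 12.6747 / 0.250742677 ≈ 50.55.

£50.55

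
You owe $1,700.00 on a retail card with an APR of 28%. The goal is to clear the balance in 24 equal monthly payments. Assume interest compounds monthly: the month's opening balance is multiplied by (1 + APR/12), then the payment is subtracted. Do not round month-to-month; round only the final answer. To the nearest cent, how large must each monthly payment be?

Monthly rate r = 28%/12 = 2.33333% = 0.0233333.
Level-payment amortization: P = B₀·r / (1 − (1+r)^(−n)) = 1700.00·0.0233333 / (1 − 1.02333^(−24)).
Denominator 1 − (1+r)^(−24) = 0.425104245.
P = 39.6667 / 0.425104245 ≈ 93.31.

$93.31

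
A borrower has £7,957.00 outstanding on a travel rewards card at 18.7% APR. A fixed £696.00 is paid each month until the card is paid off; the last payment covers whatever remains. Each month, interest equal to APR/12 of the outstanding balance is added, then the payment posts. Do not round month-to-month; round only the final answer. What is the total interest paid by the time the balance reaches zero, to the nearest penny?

£875.37

Monthly rate r = 18.7%/12 = 1.55833% = 0.0155833.
Payoff takes n = ⌈−ln(1 − rB₀/P)/ln(1+r)⌉ = ⌈12.689⌉ = 13 payments; the last is £480.37.
Total paid = 12·£696.00 + £480.37 = £8,832.37.
Total interest = total paid − principal = £8,832.37 − £7,957.00 = £875.37.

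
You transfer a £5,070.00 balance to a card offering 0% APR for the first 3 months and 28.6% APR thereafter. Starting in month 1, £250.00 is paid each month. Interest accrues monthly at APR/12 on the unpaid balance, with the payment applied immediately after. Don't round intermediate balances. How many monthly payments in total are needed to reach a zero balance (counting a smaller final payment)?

Promo months 1–3 at r₀ = 0%/12 = 0; months 4+ at r₁ = 28.6%/12 = 0.0238333.
After month 3 (no interest yet): B = £5,070.00 − 3·£250.00 = £4,320.00.
Then at r₁ with £250.00/mo: n₂ = −ln(1 − r₁·B/P)/ln(1+r₁) ≈ 22.53 → 23 more payments.

26 payments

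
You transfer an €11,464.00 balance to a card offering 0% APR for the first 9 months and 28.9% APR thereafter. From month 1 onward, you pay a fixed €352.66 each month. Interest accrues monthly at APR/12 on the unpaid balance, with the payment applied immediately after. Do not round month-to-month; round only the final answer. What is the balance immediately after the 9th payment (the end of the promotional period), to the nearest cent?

€8,290.06

Promo months 1–9 at r₀ = 0%/12 = 0; months 10+ at r₁ = 28.9%/12 = 0.0240833.
After month 9 (no interest yet): B = €11,464.00 − 9·€352.66 = €8,290.06.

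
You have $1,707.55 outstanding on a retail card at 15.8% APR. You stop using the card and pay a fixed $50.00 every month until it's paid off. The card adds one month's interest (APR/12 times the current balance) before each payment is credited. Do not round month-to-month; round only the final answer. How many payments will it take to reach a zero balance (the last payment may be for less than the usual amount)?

Monthly rate r = 15.8%/12 = 1.31667% = 0.0131667.
Recurrence: B ← B·(1+r) − $50.00.
Month 1: interest $22.48; balance after payment $1,680.03.
Month 2: interest $22.12; balance after payment $1,652.15.
Closed form: n = −ln(1 − rB₀/P)/ln(1+r) = −ln(0.55035)/ln(1.01317) ≈ 45.656, so the balance reaches zero during payment 46.

46 months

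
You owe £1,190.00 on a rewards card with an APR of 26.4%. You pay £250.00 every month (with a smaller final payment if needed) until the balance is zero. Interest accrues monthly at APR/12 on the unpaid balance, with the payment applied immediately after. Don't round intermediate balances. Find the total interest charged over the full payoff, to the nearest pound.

£81

Monthly rate r = 26.4%/12 = 2.2% = 0.022.
Payoff takes n = ⌈−ln(1 − rB₀/P)/ln(1+r)⌉ = ⌈5.083⌉ = 6 payments; the last is £21.02.
Total paid = 5·£250.00 + £21.02 = £1,271.02.
Total interest = total paid − principal = £1,271.02 − £1,190.00 = £81.02.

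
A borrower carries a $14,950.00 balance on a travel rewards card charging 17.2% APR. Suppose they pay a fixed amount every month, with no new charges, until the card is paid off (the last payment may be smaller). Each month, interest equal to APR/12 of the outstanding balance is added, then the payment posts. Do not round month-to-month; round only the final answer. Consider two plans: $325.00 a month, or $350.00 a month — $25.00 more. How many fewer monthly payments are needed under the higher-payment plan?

Monthly rate r = 17.2%/12 = 1.43333% = 0.0143333.
At $325.00/mo: n = ⌈−ln(1 − rB₀/P)/ln(1+r)⌉ = 76 payments (last $217.05); total interest = total paid − $14,950.00 = $9,642.05.
At $350.00/mo: 67 payments (last $199.31); total interest $8,349.31.
Payments saved = 76 − 67 = 9.

9 fewer payments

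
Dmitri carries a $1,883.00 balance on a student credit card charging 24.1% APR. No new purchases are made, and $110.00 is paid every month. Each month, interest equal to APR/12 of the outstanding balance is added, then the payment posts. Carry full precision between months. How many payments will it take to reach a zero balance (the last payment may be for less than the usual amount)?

22 payments

Monthly rate r = 24.1%/12 = 2.00833% = 0.0200833.
Recurrence: B ← B·(1+r) − $110.00.
Month 1: interest $37.82; balance after payment $1,810.82.
Month 2: interest $36.37; balance after payment $1,737.18.
Closed form: n = −ln(1 − rB₀/P)/ln(1+r) = −ln(0.65621)/ln(1.02008) ≈ 21.186, so the balance reaches zero during payment 22.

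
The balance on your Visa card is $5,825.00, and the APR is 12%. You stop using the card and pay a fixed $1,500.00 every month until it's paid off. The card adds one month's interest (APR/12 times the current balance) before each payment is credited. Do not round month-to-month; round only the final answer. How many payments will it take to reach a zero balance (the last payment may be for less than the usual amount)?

4 payments

Monthly rate r = 12%/12 = 1% = 0.01.
Recurrence: B ← B·(1+r) − $1,500.00.
Month 1: interest $58.25; balance after payment $4,383.25.
Month 2: interest $43.83; balance after payment $2,927.08.
Month 3: interest $29.27; balance after payment $1,456.35.
Month 4: interest $14.56; balance after payment $0.00.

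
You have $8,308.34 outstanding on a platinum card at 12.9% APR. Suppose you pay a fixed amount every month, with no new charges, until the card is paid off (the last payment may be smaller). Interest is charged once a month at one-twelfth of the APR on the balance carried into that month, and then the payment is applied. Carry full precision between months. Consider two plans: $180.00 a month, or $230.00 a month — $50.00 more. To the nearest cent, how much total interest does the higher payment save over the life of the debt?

Monthly rate r = 12.9%/12 = 1.075% = 0.01075.
At $180.00/mo: n = ⌈−ln(1 − rB₀/P)/ln(1+r)⌉ = 65 payments (last $20.85); total interest = total paid − $8,308.34 = $3,232.51.
At $230.00/mo: 46 payments (last $223.42); total interest $2,265.08.
Interest saved = $3,232.51 − $2,265.08 = $967.43.

$967.43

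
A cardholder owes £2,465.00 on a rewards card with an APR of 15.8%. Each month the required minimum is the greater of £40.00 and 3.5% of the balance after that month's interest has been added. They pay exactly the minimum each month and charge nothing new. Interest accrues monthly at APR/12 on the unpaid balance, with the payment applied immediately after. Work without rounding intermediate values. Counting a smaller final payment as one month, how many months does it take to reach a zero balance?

Monthly rate r = 15.8%/12 = 1.31667% = 0.0131667.
While 3.5% of the post-interest balance exceeds £40.00, each month B ← (B·(1+r))·(1 − 0.035), i.e. B shrinks by the factor (1+r)·0.965 = 0.97771.
This holds for months 1–35. Entering month 36 the balance is £1,119.71; 3.5% of the post-interest balance is now below £40.00, so the flat £40.00 minimum applies from here.
From month 36 a fixed £40.00 at rate r clears £1,119.71 in 36 more payments. Total: 35 + 36 = 71 months.

71 months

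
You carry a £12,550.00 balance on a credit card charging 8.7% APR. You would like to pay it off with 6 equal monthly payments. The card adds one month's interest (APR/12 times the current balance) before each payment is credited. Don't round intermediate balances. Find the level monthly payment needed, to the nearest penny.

Monthly rate r = 8.7%/12 = 0.725% = 0.00725.
Level-payment amortization: P = B₀·r / (1 − (1+r)^(−n)) = 12550.00·0.00725 / (1 − 1.00725^(−6)).
Denominator 1 − (1+r)^(−6) = 0.0424171847.
P = 90.9875 / 0.0424171847 ≈ 2145.06.

£2,145.06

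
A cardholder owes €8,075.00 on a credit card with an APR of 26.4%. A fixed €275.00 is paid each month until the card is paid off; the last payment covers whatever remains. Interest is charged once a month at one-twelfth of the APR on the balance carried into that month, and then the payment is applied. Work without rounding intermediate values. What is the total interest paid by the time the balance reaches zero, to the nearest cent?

Monthly rate r = 26.4%/12 = 2.2% = 0.022.
Payoff takes n = ⌈−ln(1 − rB₀/P)/ln(1+r)⌉ = ⌈47.720⌉ = 48 payments; the last is €198.60.
Total paid = 47·€275.00 + €198.60 = €13,123.60.
Total interest = total paid − principal = €13,123.60 − €8,075.00 = €5,048.60.

€5,048.60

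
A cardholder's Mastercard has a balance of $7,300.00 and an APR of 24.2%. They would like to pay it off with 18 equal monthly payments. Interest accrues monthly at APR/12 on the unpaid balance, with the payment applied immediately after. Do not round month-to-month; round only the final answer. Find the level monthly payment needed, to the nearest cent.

Monthly rate r = 24.2%/12 = 2.01667% = 0.0201667.
Level-payment amortization: P = B₀·r / (1 − (1+r)^(−n)) = 7300.00·0.0201667 / (1 − 1.02017^(−18)).
Denominator 1 − (1+r)^(−18) = 0.301896724.
P = 147.217 / 0.301896724 ≈ 487.64.

$487.64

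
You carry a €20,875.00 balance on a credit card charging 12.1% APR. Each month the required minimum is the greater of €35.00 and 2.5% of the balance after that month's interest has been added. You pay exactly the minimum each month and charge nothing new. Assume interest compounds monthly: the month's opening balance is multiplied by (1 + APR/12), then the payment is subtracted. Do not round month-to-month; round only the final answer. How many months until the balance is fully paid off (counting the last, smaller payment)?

229 months

Monthly rate r = 12.1%/12 = 1.00833% = 0.0100833.
While 2.5% of the post-interest balance exceeds €35.00, each month B ← (B·(1+r))·(1 − 0.025), i.e. B shrinks by the factor (1+r)·0.975 = 0.98483.
This holds for months 1–178. Entering month 179 the balance is €1,374.14; 2.5% of the post-interest balance is now below €35.00, so the flat €35.00 minimum applies from here.
From month 179 a fixed €35.00 at rate r clears €1,374.14 in 51 more payments. Total: 178 + 51 = 229 months.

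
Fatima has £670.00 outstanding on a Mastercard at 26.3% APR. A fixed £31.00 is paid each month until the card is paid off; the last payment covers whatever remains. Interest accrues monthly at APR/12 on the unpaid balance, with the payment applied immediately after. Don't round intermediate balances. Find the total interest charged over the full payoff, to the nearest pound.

Monthly rate r = 26.3%/12 = 2.19167% = 0.0219167.
Payoff takes n = ⌈−ln(1 − rB₀/P)/ln(1+r)⌉ = ⌈29.606⌉ = 30 payments; the last is £18.86.
Total paid = 29·£31.00 + £18.86 = £917.86.
Total interest = total paid − principal = £917.86 − £670.00 = £247.86.

£248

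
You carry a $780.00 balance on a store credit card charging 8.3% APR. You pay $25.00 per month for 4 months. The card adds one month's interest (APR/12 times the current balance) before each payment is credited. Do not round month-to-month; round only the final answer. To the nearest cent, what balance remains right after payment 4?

Monthly rate r = 8.3%/12 = 0.691667% = 0.00691667.
Each month: B ← B·(1+r) − $25.00.
Month 1: interest $5.40; balance after payment $760.39.
Month 2: interest $5.26; balance after payment $740.65.
Month 3: interest $5.12; balance after payment $720.78.
Month 4: interest $4.99; balance after payment $700.76.

$700.76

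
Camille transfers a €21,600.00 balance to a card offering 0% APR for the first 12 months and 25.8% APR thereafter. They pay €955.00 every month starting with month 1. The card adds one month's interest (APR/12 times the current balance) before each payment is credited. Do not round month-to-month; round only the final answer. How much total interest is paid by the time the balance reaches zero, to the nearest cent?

€1,495.32

Promo months 1–12 at r₀ = 0%/12 = 0; months 13+ at r₁ = 25.8%/12 = 0.0215.
After month 12 (no interest yet): B = €21,600.00 − 12·€955.00 = €10,140.00.
Then at r₁ with €955.00/mo: n₂ = −ln(1 − r₁·B/P)/ln(1+r₁) ≈ 12.18 → 13 more payments.
Total paid = 24·€955.00 + €175.32 = €23,095.32; interest = €23,095.32 − €21,600.00 = €1,495.32.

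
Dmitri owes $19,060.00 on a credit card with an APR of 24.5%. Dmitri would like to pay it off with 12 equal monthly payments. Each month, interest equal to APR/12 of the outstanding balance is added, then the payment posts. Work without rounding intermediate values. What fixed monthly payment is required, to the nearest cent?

$1,806.92

Monthly rate r = 24.5%/12 = 2.04167% = 0.0204167.
Level-payment amortization: P = B₀·r / (1 − (1+r)^(−n)) = 19060.00·0.0204167 / (1 − 1.02042^(−12)).
Denominator 1 − (1+r)^(−12) = 0.215361744.
P = 389.142 / 0.215361744 ≈ 1806.92.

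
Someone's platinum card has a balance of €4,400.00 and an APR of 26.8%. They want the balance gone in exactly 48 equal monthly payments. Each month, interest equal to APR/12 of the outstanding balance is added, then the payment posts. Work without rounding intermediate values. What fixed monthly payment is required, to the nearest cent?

€150.34

Monthly rate r = 26.8%/12 = 2.23333% = 0.0223333.
Level-payment amortization: P = B₀·r / (1 − (1+r)^(−n)) = 4400.00·0.0223333 / (1 − 1.02233^(−48)).
Denominator 1 − (1+r)^(−48) = 0.653615078.
P = 98.2667 / 0.653615078 ≈ 150.34.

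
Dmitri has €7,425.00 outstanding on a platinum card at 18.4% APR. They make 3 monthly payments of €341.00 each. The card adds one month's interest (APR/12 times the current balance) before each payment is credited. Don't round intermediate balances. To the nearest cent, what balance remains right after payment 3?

Monthly rate r = 18.4%/12 = 1.53333% = 0.0153333.
Each month: B ← B·(1+r) − €341.00.
Month 1: interest €113.85; balance after payment €7,197.85.
Month 2: interest €110.37; balance after payment €6,967.22.
Month 3: interest €106.83; balance after payment €6,733.05.

€6,733.05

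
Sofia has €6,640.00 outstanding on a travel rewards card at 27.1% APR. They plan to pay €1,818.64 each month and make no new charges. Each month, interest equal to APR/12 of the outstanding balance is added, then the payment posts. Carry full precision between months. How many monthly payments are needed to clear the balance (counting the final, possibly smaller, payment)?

4 months

Monthly rate r = 27.1%/12 = 2.25833% = 0.0225833.
Recurrence: B ← B·(1+r) − €1,818.64.
Month 1: interest €149.95; balance after payment €4,971.31.
Month 2: interest €112.27; balance after payment €3,264.94.
Month 3: interest €73.73; balance after payment €1,520.04.
Month 4: interest €34.33; balance after payment €0.00.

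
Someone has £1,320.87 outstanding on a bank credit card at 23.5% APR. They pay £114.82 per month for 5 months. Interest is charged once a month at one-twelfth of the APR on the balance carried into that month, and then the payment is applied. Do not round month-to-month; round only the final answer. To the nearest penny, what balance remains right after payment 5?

£858.34

Monthly rate r = 23.5%/12 = 1.95833% = 0.0195833.
Each month: B ← B·(1+r) − £114.82.
Month 1: interest £25.87; balance after payment £1,231.92.
Month 2: interest £24.13; balance after payment £1,141.22.
Month 3: interest £22.35; balance after payment £1,048.75.
Month 4: interest £20.54; balance after payment £954.47.
Month 5: interest £18.69; balance after payment £858.34.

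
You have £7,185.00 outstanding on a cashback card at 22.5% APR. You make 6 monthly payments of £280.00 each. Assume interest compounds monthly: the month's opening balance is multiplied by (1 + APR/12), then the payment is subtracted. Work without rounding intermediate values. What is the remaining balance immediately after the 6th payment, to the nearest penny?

Monthly rate r = 22.5%/12 = 1.875% = 0.01875.
Each month: B ← B·(1+r) − £280.00.
Month 1: interest £134.72; balance after payment £7,039.72.
Month 2: interest £131.99; balance after payment £6,891.71.
Month 3: interest £129.22; balance after payment £6,740.93.
Month 4: interest £126.39; balance after payment £6,587.33.
Month 5: interest £123.51; balance after payment £6,430.84.
Month 6: interest £120.58; balance after payment £6,271.42.

£6,271.42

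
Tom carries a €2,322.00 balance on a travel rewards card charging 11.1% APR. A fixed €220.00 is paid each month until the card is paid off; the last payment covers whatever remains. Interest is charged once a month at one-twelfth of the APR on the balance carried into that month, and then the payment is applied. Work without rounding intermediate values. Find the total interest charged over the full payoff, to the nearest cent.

Monthly rate r = 11.1%/12 = 0.925% = 0.00925.
Payoff takes n = ⌈−ln(1 − rB₀/P)/ln(1+r)⌉ = ⌈11.157⌉ = 12 payments; the last is €34.73.
Total paid = 11·€220.00 + €34.73 = €2,454.73.
Total interest = total paid − principal = €2,454.73 − €2,322.00 = €132.73.

€132.73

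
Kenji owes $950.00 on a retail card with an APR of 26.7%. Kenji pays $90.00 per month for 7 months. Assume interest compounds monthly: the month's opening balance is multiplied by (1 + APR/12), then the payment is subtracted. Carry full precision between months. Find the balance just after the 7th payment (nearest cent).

$434.57

Monthly rate r = 26.7%/12 = 2.225% = 0.02225.
Each month: B ← B·(1+r) − $90.00.
Month 1: interest $21.14; balance after payment $881.14.
Month 2: interest $19.61; balance after payment $810.74.
Month 3: interest $18.04; balance after payment $738.78.
Month 4: interest $16.44; balance after payment $665.22.
Month 5: interest $14.80; balance after payment $590.02.
Month 6: interest $13.13; balance after payment $513.15.
Month 7: interest $11.42; balance after payment $434.57.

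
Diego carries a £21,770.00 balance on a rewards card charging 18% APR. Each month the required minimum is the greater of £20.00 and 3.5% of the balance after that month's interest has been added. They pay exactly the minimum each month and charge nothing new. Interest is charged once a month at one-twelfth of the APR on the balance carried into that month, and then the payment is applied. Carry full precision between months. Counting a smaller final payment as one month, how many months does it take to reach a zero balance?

Monthly rate r = 18%/12 = 1.5% = 0.015.
While 3.5% of the post-interest balance exceeds £20.00, each month B ← (B·(1+r))·(1 − 0.035), i.e. B shrinks by the factor (1+r)·0.965 = 0.97947.
This holds for months 1–177. Entering month 178 the balance is £554.22; 3.5% of the post-interest balance is now below £20.00, so the flat £20.00 minimum applies from here.
From month 178 a fixed £20.00 at rate r clears £554.22 in 37 more payments. Total: 177 + 37 = 214 months.

214 months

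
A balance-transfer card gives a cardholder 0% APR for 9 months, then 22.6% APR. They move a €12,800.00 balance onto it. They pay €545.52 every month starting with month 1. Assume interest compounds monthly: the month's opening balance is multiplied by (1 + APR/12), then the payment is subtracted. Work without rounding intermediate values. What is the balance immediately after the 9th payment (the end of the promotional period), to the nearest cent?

€7,890.32

Promo months 1–9 at r₀ = 0%/12 = 0; months 10+ at r₁ = 22.6%/12 = 0.0188333.
After month 9 (no interest yet): B = €12,800.00 − 9·€545.52 = €7,890.32.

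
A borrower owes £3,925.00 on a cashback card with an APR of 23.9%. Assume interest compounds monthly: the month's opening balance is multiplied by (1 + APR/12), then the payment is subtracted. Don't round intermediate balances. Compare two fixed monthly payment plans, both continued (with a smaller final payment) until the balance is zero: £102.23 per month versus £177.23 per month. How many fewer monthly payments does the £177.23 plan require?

44 fewer payments

Monthly rate r = 23.9%/12 = 1.99167% = 0.0199167.
At £102.23/mo: n = ⌈−ln(1 − rB₀/P)/ln(1+r)⌉ = 74 payments (last £37.39); total interest = total paid − £3,925.00 = £3,575.18.
At £177.23/mo: 30 payments (last £88.91); total interest £1,303.58.
Payments saved = 74 − 30 = 44.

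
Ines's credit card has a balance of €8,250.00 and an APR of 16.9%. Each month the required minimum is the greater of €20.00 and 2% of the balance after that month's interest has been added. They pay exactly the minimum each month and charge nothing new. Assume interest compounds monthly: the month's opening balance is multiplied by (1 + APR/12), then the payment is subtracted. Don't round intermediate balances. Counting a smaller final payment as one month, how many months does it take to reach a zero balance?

Monthly rate r = 16.9%/12 = 1.40833% = 0.0140833.
While 2% of the post-interest balance exceeds €20.00, each month B ← (B·(1+r))·(1 − 0.02), i.e. B shrinks by the factor (1+r)·0.98 = 0.9938.
This holds for months 1–342. Entering month 343 the balance is €983.92; 2% of the post-interest balance is now below €20.00, so the flat €20.00 minimum applies from here.
From month 343 a fixed €20.00 at rate r clears €983.92 in 85 more payments. Total: 342 + 85 = 427 months.

427 months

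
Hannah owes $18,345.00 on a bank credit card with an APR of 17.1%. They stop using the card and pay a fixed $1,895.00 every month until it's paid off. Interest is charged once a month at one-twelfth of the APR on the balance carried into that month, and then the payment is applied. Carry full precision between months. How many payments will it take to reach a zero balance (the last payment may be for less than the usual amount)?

11 months

Monthly rate r = 17.1%/12 = 1.425% = 0.01425.
Recurrence: B ← B·(1+r) − $1,895.00.
Month 1: interest $261.42; balance after payment $16,711.42.
Month 2: interest $238.14; balance after payment $15,054.55.
Closed form: n = −ln(1 − rB₀/P)/ln(1+r) = −ln(0.86205)/ln(1.01425) ≈ 10.491, so the balance reaches zero during payment 11.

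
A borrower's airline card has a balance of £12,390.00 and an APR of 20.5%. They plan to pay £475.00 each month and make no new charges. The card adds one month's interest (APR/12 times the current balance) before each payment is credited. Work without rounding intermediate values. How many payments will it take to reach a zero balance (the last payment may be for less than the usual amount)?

Monthly rate r = 20.5%/12 = 1.70833% = 0.0170833.
Recurrence: B ← B·(1+r) − £475.00.
Month 1: interest £211.66; balance after payment £12,126.66.
Month 2: interest £207.16; balance after payment £11,858.83.
Closed form: n = −ln(1 − rB₀/P)/ln(1+r) = −ln(0.55439)/ln(1.01708) ≈ 34.824, so the balance reaches zero during payment 35.

35 payments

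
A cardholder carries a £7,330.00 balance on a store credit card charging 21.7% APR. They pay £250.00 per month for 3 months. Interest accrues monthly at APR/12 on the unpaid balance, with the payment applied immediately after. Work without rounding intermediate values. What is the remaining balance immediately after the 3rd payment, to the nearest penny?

Monthly rate r = 21.7%/12 = 1.80833% = 0.0180833.
Each month: B ← B·(1+r) − £250.00.
Month 1: interest £132.55; balance after payment £7,212.55.
Month 2: interest £130.43; balance after payment £7,092.98.
Month 3: interest £128.26; balance after payment £6,971.24.

£6,971.24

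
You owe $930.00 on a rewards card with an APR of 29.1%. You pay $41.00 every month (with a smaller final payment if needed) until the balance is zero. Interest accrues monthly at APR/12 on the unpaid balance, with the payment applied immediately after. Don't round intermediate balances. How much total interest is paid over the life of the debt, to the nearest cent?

Monthly rate r = 29.1%/12 = 2.425% = 0.02425.
Payoff takes n = ⌈−ln(1 − rB₀/P)/ln(1+r)⌉ = ⌈33.331⌉ = 34 payments; the last is $13.70.
Total paid = 33·$41.00 + $13.70 = $1,366.70.
Total interest = total paid − principal = $1,366.70 − $930.00 = $436.70.

$436.70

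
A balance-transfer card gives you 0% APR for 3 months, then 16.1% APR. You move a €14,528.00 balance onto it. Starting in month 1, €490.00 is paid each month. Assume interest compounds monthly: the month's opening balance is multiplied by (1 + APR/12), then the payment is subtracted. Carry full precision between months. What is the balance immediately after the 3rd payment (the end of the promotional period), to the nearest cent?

€13,058.00

Promo months 1–3 at r₀ = 0%/12 = 0; months 4+ at r₁ = 16.1%/12 = 0.0134167.
After month 3 (no interest yet): B = €14,528.00 − 3·€490.00 = €13,058.00.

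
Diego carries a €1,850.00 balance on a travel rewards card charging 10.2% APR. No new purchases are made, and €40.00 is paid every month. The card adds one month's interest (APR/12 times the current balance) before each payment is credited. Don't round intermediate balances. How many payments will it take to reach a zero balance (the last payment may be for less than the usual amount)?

60 payments

Monthly rate r = 10.2%/12 = 0.85% = 0.0085.
Recurrence: B ← B·(1+r) − €40.00.
Month 1: interest €15.72; balance after payment €1,825.72.
Month 2: interest €15.52; balance after payment €1,801.24.
Closed form: n = −ln(1 − rB₀/P)/ln(1+r) = −ln(0.60688)/ln(1.0085) ≈ 59.006, so the balance reaches zero during payment 60.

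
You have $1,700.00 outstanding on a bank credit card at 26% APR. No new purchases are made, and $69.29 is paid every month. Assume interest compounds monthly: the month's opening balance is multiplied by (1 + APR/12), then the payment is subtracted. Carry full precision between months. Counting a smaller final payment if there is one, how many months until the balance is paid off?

36 payments

Monthly rate r = 26%/12 = 2.16667% = 0.0216667.
Recurrence: B ← B·(1+r) − $69.29.
Month 1: interest $36.83; balance after payment $1,667.54.
Month 2: interest $36.13; balance after payment $1,634.38.
Closed form: n = −ln(1 − rB₀/P)/ln(1+r) = −ln(0.46842)/ln(1.02167) ≈ 35.381, so the balance reaches zero during payment 36.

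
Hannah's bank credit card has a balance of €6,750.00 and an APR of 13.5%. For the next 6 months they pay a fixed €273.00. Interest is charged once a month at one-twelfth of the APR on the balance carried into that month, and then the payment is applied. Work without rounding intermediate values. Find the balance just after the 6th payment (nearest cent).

€5,533.87

Monthly rate r = 13.5%/12 = 1.125% = 0.01125.
Each month: B ← B·(1+r) − €273.00.
Month 1: interest €75.94; balance after payment €6,552.94.
Month 2: interest €73.72; balance after payment €6,353.66.
Month 3: interest €71.48; balance after payment €6,152.14.
Month 4: interest €69.21; balance after payment €5,948.35.
Month 5: interest €66.92; balance after payment €5,742.27.
Month 6: interest €64.60; balance after payment €5,533.87.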